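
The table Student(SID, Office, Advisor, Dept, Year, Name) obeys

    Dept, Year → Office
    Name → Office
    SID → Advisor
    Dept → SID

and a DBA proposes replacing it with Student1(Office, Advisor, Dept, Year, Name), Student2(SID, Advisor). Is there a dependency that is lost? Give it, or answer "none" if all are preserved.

Dept → SID

Check Dept → SID: no single fragment contains all of {SID, Dept}, and the restricted closure of {Dept} across the fragments never reaches {SID}.
Dept, Year → Office is preserved.
Name → Office is preserved.
SID → Advisor is preserved.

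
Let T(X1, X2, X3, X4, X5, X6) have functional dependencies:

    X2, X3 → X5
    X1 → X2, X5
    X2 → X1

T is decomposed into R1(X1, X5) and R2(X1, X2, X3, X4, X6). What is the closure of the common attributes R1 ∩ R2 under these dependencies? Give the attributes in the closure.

R1 ∩ R2 = {X1}.
X1 → X2, X5 applies, adding X2, X5
Closure: {X1, X2, X5}.

X1, X2, X5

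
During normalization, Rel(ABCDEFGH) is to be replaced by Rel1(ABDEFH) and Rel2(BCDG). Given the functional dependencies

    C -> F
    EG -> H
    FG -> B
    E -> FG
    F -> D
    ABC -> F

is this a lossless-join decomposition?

Common attributes: Rel1 ∩ Rel2 = {BD}.
No dependency enlarges {BD}, so (BD)⁺ = {BD}.
The closure contains neither all of Rel1 = {ABDEFH} nor all of Rel2 = {BCDG}, so the common attributes are not a superkey of either fragment. The join is lossy.

No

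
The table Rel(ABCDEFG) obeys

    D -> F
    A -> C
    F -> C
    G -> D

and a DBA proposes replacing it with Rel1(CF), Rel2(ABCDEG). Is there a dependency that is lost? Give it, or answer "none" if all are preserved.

D -> F

Check D → F: no single fragment contains all of {DF}, and the restricted closure of {D} across the fragments never reaches {F}.
A → C is preserved.
F → C is preserved.
G → D is preserved.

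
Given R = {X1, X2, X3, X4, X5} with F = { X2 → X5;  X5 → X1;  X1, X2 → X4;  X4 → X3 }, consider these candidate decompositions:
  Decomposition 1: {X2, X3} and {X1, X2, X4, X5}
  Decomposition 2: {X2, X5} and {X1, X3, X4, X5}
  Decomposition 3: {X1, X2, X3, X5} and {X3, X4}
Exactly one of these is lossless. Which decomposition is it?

Decomposition 1: common = {X2}, closure = {X1, X2, X3, X4, X5} → lossless.
Decomposition 2: common = {X5}, closure = {X1, X5} → lossy.
Decomposition 3: common = {X3}, closure = {X3} → lossy.

Decomposition 1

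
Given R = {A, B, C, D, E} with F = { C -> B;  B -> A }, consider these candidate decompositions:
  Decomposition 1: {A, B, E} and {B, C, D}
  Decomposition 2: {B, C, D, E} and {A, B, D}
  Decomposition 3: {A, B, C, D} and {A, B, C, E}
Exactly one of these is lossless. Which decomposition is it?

Decomposition 2

Decomposition 1: common = {B}, closure = {A, B} → lossy.
Decomposition 2: common = {B, D}, closure = {A, B, D} → lossless.
Decomposition 3: common = {A, B, C}, closure = {A, B, C} → lossy.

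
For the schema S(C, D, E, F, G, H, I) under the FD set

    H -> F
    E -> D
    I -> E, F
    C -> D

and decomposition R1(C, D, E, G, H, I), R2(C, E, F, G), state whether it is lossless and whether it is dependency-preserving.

Lossless test: (C, E, G)⁺ = {C, D, E, G}, which is a superkey of neither fragment — lossy.
Dependency preservation: the restricted closure of {H} across the fragments never reaches {F}, so H → F cannot be enforced without a join — not preserved.

lossy and not dependency-preserving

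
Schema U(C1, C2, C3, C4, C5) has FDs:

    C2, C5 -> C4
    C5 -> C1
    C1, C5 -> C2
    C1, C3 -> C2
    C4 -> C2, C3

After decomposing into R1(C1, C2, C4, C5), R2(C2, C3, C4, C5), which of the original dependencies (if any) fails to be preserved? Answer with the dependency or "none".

Check C1, C3 → C2: no single fragment contains all of {C1, C2, C3}, and the restricted closure of {C1, C3} across the fragments never reaches {C2}.
C2, C5 → C4 is preserved.
C5 → C1 is preserved.
C1, C5 → C2 is preserved.
C4 → C2, C3 is preserved.

C1, C3 -> C2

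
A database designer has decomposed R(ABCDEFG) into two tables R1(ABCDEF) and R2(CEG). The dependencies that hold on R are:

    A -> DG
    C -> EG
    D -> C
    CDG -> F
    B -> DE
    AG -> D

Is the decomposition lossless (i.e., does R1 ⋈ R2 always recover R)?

Common attributes: R1 ∩ R2 = {CE}.
Closure of {CE}: C → EG applies, adding G. So (CE)⁺ = {CEG}.
This closure contains every attribute of R2, so R1 ∩ R2 → R2. The join is lossless.

Yes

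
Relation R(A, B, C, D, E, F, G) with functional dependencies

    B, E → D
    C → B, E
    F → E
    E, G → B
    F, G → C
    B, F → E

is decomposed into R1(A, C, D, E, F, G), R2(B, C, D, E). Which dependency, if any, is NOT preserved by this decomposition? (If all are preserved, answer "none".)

Check E, G → B: no single fragment contains all of {B, E, G}, and the restricted closure of {E, G} across the fragments never reaches {B}.
B, E → D is preserved.
C → B, E is preserved.
F → E is preserved.
F, G → C is preserved.
B, F → E is preserved.

E, G → B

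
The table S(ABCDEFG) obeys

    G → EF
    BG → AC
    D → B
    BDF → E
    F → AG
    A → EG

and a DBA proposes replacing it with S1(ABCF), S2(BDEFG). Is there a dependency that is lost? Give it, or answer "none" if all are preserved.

G → EF lies within S2.
BG → AC: restricted closure across fragments reaches AC.
D → B lies within S2.
BDF → E lies within S2.
F → AG: restricted closure across fragments reaches AG.
A → EG: restricted closure across fragments reaches EG.
Every dependency is enforceable on the fragments, so the decomposition is dependency-preserving.

none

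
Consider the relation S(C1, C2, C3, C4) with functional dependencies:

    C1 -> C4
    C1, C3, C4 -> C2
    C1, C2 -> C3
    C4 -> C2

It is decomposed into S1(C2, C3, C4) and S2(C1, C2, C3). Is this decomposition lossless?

No

Common attributes: S1 ∩ S2 = {C2, C3}.
No dependency enlarges {C2, C3}, so (C2, C3)⁺ = {C2, C3}.
The closure contains neither all of S1 = {C2, C3, C4} nor all of S2 = {C1, C2, C3}, so the common attributes are not a superkey of either fragment. The join is lossy.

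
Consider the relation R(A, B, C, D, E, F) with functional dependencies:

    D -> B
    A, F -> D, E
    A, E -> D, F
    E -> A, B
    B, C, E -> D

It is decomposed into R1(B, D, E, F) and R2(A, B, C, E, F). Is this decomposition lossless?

Yes

Common attributes: R1 ∩ R2 = {B, E, F}.
Closure of {B, E, F}: E → A, B applies, adding A; A, F → D, E applies, adding D. So (B, E, F)⁺ = {A, B, D, E, F}.
This closure contains every attribute of R1, so R1 ∩ R2 → R1. The join is lossless.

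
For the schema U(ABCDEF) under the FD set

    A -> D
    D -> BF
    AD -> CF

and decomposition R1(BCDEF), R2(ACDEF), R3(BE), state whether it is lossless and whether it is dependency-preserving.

lossless and dependency-preserving

Lossless test (chase): Rows 1 and 2 agree on D; apply D→BF and equate their BF entries. Row 2 is now all distinguished symbols — the join is lossless.
Dependency preservation: every FD's attributes lie within a single fragment, so each can be enforced locally — preserved.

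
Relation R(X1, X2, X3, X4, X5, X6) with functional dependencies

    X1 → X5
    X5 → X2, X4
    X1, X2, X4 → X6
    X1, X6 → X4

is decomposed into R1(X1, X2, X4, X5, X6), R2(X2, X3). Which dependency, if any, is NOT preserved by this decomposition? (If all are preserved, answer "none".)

X1 → X5 lies within R1.
X5 → X2, X4 lies within R1.
X1, X2, X4 → X6 lies within R1.
X1, X6 → X4 lies within R1.
Every dependency is enforceable on the fragments, so the decomposition is dependency-preserving.

none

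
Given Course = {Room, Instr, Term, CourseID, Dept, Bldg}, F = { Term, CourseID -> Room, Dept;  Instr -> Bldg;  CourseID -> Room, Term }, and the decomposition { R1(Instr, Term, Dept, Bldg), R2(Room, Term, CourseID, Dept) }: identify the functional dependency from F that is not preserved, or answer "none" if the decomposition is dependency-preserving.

none

Term, CourseID → Room, Dept lies within R2.
Instr → Bldg lies within R1.
CourseID → Room, Term lies within R2.
Every dependency is enforceable on the fragments, so the decomposition is dependency-preserving.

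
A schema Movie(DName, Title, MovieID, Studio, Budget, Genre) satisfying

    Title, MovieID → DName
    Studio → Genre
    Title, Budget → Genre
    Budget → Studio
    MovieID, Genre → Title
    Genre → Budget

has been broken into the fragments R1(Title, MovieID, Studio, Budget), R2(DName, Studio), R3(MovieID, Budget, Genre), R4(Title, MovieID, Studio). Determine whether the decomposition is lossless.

Chase test. Columns are DName, Title, MovieID, Studio, Budget, Genre; row i has aⱼ where attribute j ∈ Ri, else bᵢⱼ.
Initial tableau (one row per fragment):
  row 1: b11 a2 a3 a4 a5 b16
  row 2: a1 b22 b23 a4 b25 b26
  row 3: b31 b32 a3 b34 a5 a6
  row 4: b41 a2 a3 a4 b45 b46
Rows 1 and 4 agree on Title, MovieID; apply Title, MovieID→DName and equate their DName entries.
Rows 1 and 2 agree on Studio; apply Studio→Genre and equate their Genre entries.
Rows 1 and 4 agree on Studio; apply Studio→Genre and equate their Genre entries.
Rows 1 and 3 agree on Budget; apply Budget→Studio and equate their Studio entries.
Rows 1 and 2 agree on Genre; apply Genre→Budget and equate their Budget entries.
Rows 1 and 4 agree on Genre; apply Genre→Budget and equate their Budget entries.
Rows 1 and 3 agree on Studio; apply Studio→Genre and equate their Genre entries.
Rows 1 and 3 agree on MovieID, Genre; apply MovieID, Genre→Title and equate their Title entries.
Rows 1 and 3 agree on Title, MovieID; apply Title, MovieID→DName and equate their DName entries.
No row becomes fully distinguished — the join is lossy.

No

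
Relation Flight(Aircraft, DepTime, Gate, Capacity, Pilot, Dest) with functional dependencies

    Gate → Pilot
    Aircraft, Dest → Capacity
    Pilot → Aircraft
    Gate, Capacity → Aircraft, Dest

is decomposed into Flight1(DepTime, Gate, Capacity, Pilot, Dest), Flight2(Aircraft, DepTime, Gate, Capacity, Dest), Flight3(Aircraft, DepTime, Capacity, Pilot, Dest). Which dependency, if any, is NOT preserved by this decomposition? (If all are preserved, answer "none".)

Gate → Pilot lies within Flight1.
Aircraft, Dest → Capacity lies within Flight2.
Pilot → Aircraft lies within Flight3.
Gate, Capacity → Aircraft, Dest lies within Flight2.
Every dependency is enforceable on the fragments, so the decomposition is dependency-preserving.

none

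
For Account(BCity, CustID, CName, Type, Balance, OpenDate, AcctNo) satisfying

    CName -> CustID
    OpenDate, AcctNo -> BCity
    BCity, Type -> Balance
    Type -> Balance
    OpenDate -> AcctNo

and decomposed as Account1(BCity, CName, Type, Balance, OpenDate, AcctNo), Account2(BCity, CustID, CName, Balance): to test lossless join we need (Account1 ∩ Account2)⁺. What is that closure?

BCity, CustID, CName, Balance

Account1 ∩ Account2 = {BCity, CName, Balance}.
CName → CustID applies, adding CustID
Closure: {BCity, CustID, CName, Balance}.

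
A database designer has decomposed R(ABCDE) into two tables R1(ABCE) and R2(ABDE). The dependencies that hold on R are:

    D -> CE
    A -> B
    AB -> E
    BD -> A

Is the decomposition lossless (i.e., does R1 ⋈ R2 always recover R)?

Common attributes: R1 ∩ R2 = {ABE}.
No dependency enlarges {ABE}, so (ABE)⁺ = {ABE}.
The closure contains neither all of R1 = {ABCE} nor all of R2 = {ABDE}, so the common attributes are not a superkey of either fragment. The join is lossy.

No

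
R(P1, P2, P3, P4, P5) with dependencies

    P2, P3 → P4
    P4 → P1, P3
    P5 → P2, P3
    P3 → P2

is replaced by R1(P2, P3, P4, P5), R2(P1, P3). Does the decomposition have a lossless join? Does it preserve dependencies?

lossless and dependency-preserving

Lossless test: (P3)⁺ = {P1, P2, P3, P4}, which contains all of one fragment — lossless.
Dependency preservation: P4 → P1, P3 is not contained in any single fragment, but the restricted closure of its left-hand side across the fragments still reaches the right-hand side; the remaining FDs each lie inside some fragment. All dependencies are preserved.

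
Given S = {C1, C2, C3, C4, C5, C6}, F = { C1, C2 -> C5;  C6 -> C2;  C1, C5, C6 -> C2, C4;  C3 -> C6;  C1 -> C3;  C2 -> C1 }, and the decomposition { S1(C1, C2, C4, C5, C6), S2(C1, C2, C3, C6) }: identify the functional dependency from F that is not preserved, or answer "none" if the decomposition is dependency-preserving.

C1, C2 → C5 lies within S1.
C6 → C2 lies within S1.
C1, C5, C6 → C2, C4 lies within S1.
C3 → C6 lies within S2.
C1 → C3 lies within S2.
C2 → C1 lies within S1.
Every dependency is enforceable on the fragments, so the decomposition is dependency-preserving.

none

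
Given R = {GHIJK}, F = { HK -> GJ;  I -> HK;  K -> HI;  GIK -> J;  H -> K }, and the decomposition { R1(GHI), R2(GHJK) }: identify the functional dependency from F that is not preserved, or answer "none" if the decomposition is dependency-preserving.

none

HK → GJ lies within R2.
I → HK: restricted closure across fragments reaches HK.
K → HI: restricted closure across fragments reaches HI.
GIK → J: restricted closure across fragments reaches J.
H → K lies within R2.
Every dependency is enforceable on the fragments, so the decomposition is dependency-preserving.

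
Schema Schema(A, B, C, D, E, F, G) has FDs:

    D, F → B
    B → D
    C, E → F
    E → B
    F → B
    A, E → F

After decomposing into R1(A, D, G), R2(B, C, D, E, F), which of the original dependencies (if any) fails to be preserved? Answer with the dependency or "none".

A, E → F

Check A, E → F: no single fragment contains all of {A, E, F}, and the restricted closure of {A, E} across the fragments never reaches {F}.
D, F → B is preserved.
B → D is preserved.
C, E → F is preserved.
E → B is preserved.
F → B is preserved.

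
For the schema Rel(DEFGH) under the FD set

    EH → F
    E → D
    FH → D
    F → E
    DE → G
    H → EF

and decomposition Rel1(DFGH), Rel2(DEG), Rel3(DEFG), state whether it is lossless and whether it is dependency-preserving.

lossless and dependency-preserving

Lossless test (chase): Rows 1 and 3 agree on F; apply F→E and equate their E entries. Row 1 is now all distinguished symbols — the join is lossless.
Dependency preservation: EH → F; H → EF are not contained in any single fragment, but the restricted closure of each left-hand side across the fragments still reaches the right-hand side; the remaining FDs each lie inside some fragment. All dependencies are preserved.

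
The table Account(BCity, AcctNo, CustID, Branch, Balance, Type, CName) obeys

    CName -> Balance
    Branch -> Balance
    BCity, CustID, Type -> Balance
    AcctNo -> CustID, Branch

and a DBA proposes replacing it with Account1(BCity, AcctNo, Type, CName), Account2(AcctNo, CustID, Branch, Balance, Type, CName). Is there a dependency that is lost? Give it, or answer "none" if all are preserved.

BCity, CustID, Type -> Balance

Check BCity, CustID, Type → Balance: no single fragment contains all of {BCity, CustID, Balance, Type}, and the restricted closure of {BCity, CustID, Type} across the fragments never reaches {Balance}.
CName → Balance is preserved.
Branch → Balance is preserved.
AcctNo → CustID, Branch is preserved.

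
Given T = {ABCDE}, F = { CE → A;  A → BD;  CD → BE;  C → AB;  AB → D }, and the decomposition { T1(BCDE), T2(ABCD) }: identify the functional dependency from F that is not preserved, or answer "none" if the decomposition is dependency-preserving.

CE → A: restricted closure across fragments reaches A.
A → BD lies within T2.
CD → BE lies within T1.
C → AB lies within T2.
AB → D lies within T2.
Every dependency is enforceable on the fragments, so the decomposition is dependency-preserving.

none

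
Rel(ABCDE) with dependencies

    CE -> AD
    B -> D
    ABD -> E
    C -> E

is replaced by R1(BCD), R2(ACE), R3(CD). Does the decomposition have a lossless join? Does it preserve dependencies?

lossless but not dependency-preserving

Lossless test (chase): Rows 1 and 2 agree on C; apply C→E and equate their E entries. Rows 1 and 3 agree on C; apply C→E and equate their E entries. Rows 1 and 2 agree on CE; apply CE→AD and equate their AD entries. Rows 1 and 3 agree on CE; apply CE→AD and equate their AD entries. Row 1 is now all distinguished symbols — the join is lossless.
Dependency preservation: the restricted closure of {ABD} across the fragments never reaches {E}, so ABD → E cannot be enforced without a join — not preserved.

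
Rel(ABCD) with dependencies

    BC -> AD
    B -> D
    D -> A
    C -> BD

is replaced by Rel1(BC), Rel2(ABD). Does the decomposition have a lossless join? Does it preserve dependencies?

lossless and dependency-preserving

Lossless test: (B)⁺ = {ABD}, which contains all of one fragment — lossless.
Dependency preservation: BC → AD; C → BD are not contained in any single fragment, but the restricted closure of each left-hand side across the fragments still reaches the right-hand side; the remaining FDs each lie inside some fragment. All dependencies are preserved.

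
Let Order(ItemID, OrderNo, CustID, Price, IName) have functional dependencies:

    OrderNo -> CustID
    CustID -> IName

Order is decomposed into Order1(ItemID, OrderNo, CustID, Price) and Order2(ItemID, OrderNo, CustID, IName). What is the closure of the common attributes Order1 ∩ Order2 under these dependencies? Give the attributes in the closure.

ItemID, OrderNo, CustID, IName

Order1 ∩ Order2 = {ItemID, OrderNo, CustID}.
CustID → IName applies, adding IName
Closure: {ItemID, OrderNo, CustID, IName}.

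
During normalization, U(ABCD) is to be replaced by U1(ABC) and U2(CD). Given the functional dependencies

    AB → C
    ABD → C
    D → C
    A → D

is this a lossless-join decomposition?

No

Common attributes: U1 ∩ U2 = {C}.
No dependency enlarges {C}, so (C)⁺ = {C}.
The closure contains neither all of U1 = {ABC} nor all of U2 = {CD}, so the common attributes are not a superkey of either fragment. The join is lossy.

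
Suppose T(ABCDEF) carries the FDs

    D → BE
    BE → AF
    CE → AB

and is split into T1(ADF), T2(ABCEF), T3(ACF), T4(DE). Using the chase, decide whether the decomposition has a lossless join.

No

Chase test. Columns are ABCDEF; row i has aⱼ where attribute j ∈ Ti, else bᵢⱼ.
Initial tableau (one row per fragment):
  row 1: a1 b12 b13 a4 b15 a6
  row 2: a1 a2 a3 b24 a5 a6
  row 3: a1 b32 a3 b34 b35 a6
  row 4: b41 b42 b43 a4 a5 b46
Rows 1 and 4 agree on D; apply D→BE and equate their BE entries.
Rows 1 and 4 agree on BE; apply BE→AF and equate their AF entries.
No row becomes fully distinguished — the join is lossy.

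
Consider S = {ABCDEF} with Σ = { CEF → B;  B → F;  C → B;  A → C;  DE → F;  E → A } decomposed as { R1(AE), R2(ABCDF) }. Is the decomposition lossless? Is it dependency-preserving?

lossy but dependency-preserving

Lossless test: (A)⁺ = {ABCF}, which is a superkey of neither fragment — lossy.
Dependency preservation: CEF → B; DE → F are not contained in any single fragment, but the restricted closure of each left-hand side across the fragments still reaches the right-hand side; the remaining FDs each lie inside some fragment. All dependencies are preserved.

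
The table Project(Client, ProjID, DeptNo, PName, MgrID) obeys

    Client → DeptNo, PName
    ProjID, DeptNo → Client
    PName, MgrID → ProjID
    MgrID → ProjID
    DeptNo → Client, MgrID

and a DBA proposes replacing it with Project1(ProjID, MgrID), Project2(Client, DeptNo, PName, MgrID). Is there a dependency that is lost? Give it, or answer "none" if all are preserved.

Client → DeptNo, PName lies within Project2.
ProjID, DeptNo → Client: restricted closure across fragments reaches Client.
PName, MgrID → ProjID: restricted closure across fragments reaches ProjID.
MgrID → ProjID lies within Project1.
DeptNo → Client, MgrID lies within Project2.
Every dependency is enforceable on the fragments, so the decomposition is dependency-preserving.

none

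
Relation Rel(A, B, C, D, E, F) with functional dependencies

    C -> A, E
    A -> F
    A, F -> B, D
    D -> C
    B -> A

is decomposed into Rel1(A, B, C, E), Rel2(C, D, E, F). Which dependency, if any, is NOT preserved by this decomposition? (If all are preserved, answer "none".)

C → A, E lies within Rel1.
A → F: restricted closure across fragments reaches F.
A, F → B, D: restricted closure across fragments reaches B, D.
D → C lies within Rel2.
B → A lies within Rel1.
Every dependency is enforceable on the fragments, so the decomposition is dependency-preserving.

none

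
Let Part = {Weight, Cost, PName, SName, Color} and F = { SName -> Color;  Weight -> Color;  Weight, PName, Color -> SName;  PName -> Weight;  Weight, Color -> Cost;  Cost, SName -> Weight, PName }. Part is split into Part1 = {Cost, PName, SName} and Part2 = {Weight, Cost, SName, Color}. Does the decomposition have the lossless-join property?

Common attributes: Part1 ∩ Part2 = {Cost, SName}.
Closure of {Cost, SName}: SName → Color applies, adding Color; Cost, SName → Weight, PName applies, adding Weight, PName. So (Cost, SName)⁺ = {Weight, Cost, PName, SName, Color}.
This closure contains every attribute of Part1, so Part1 ∩ Part2 → Part1. The join is lossless.

Yes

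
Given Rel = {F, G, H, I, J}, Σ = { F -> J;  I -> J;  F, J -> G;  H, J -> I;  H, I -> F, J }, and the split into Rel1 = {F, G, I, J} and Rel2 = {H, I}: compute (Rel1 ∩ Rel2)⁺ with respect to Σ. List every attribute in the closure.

Rel1 ∩ Rel2 = {I}.
I → J applies, adding J
Closure: {I, J}.

I, J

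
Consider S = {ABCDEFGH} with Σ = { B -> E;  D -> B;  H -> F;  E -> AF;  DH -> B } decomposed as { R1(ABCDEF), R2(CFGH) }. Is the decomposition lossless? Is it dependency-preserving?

lossy but dependency-preserving

Lossless test: (CF)⁺ = {CF}, which is a superkey of neither fragment — lossy.
Dependency preservation: DH → B is not contained in any single fragment, but the restricted closure of its left-hand side across the fragments still reaches the right-hand side; the remaining FDs each lie inside some fragment. All dependencies are preserved.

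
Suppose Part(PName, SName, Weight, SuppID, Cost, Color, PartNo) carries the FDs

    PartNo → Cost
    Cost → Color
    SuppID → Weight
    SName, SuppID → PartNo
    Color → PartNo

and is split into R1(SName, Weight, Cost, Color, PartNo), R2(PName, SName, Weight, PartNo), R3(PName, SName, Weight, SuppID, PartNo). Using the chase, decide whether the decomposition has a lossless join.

Chase test. Columns are PName, SName, Weight, SuppID, Cost, Color, PartNo; row i has aⱼ where attribute j ∈ Ri, else bᵢⱼ.
Initial tableau (one row per fragment):
  row 1: b11 a2 a3 b14 a5 a6 a7
  row 2: a1 a2 a3 b24 b25 b26 a7
  row 3: a1 a2 a3 a4 b35 b36 a7
Rows 1 and 2 agree on PartNo; apply PartNo→Cost and equate their Cost entries.
Rows 1 and 3 agree on PartNo; apply PartNo→Cost and equate their Cost entries.
Rows 1 and 2 agree on Cost; apply Cost→Color and equate their Color entries.
Rows 1 and 3 agree on Cost; apply Cost→Color and equate their Color entries.
Row 3 is now all distinguished symbols — the join is lossless.

Yes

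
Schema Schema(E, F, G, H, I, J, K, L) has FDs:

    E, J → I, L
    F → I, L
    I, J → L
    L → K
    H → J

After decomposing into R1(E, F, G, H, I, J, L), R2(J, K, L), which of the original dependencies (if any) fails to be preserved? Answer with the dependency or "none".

none

E, J → I, L lies within R1.
F → I, L lies within R1.
I, J → L lies within R1.
L → K lies within R2.
H → J lies within R1.
Every dependency is enforceable on the fragments, so the decomposition is dependency-preserving.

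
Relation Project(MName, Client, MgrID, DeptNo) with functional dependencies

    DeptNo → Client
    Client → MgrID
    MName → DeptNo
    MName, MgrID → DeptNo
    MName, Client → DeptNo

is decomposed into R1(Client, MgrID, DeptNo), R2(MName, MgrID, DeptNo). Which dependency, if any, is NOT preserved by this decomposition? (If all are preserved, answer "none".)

none

DeptNo → Client lies within R1.
Client → MgrID lies within R1.
MName → DeptNo lies within R2.
MName, MgrID → DeptNo lies within R2.
MName, Client → DeptNo: restricted closure across fragments reaches DeptNo.
Every dependency is enforceable on the fragments, so the decomposition is dependency-preserving.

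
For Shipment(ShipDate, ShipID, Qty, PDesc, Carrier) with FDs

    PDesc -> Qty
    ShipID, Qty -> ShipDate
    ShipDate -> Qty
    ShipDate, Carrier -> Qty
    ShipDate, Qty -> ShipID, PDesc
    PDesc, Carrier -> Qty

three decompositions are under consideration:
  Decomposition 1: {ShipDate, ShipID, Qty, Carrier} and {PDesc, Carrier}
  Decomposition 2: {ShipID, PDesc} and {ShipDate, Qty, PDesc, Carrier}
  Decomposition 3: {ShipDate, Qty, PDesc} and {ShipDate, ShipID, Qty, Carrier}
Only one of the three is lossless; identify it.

Decomposition 1: common = {Carrier}, closure = {Carrier} → lossy.
Decomposition 2: common = {PDesc}, closure = {Qty, PDesc} → lossy.
Decomposition 3: common = {ShipDate, Qty}, closure = {ShipDate, ShipID, Qty, PDesc} → lossless.

Decomposition 3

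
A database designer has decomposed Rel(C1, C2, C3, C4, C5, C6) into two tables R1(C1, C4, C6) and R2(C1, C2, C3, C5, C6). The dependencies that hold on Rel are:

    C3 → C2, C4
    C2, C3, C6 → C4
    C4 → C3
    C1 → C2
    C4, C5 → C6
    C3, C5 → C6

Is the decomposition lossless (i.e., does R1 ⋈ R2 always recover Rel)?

No

Common attributes: R1 ∩ R2 = {C1, C6}.
Closure of {C1, C6}: C1 → C2 applies, adding C2. So (C1, C6)⁺ = {C1, C2, C6}.
The closure contains neither all of R1 = {C1, C4, C6} nor all of R2 = {C1, C2, C3, C5, C6}, so the common attributes are not a superkey of either fragment. The join is lossy.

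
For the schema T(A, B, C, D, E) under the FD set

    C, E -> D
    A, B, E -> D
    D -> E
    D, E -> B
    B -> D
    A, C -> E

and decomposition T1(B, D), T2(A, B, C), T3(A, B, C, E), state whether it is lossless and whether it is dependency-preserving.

Lossless test (chase): Rows 1 and 2 agree on B; apply B→D and equate their D entries. Rows 1 and 3 agree on B; apply B→D and equate their D entries. Rows 2 and 3 agree on A, C; apply A, C→E and equate their E entries. Rows 1 and 2 agree on D; apply D→E and equate their E entries. Row 2 is now all distinguished symbols — the join is lossless.
Dependency preservation: C, E → D; A, B, E → D; D → E; D, E → B are not contained in any single fragment, but the restricted closure of each left-hand side across the fragments still reaches the right-hand side; the remaining FDs each lie inside some fragment. All dependencies are preserved.

lossless and dependency-preserving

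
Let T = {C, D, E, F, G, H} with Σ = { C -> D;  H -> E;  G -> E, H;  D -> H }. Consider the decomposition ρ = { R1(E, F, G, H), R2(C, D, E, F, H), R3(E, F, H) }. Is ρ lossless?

No

Chase test. Columns are C, D, E, F, G, H; row i has aⱼ where attribute j ∈ Ri, else bᵢⱼ.
Initial tableau (one row per fragment):
  row 1: b11 b12 a3 a4 a5 a6
  row 2: a1 a2 a3 a4 b25 a6
  row 3: b31 b32 a3 a4 b35 a6
No row becomes fully distinguished — the join is lossy.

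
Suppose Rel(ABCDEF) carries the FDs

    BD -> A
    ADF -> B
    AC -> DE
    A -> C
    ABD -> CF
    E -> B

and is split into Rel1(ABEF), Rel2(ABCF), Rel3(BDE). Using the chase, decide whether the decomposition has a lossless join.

Chase test. Columns are ABCDEF; row i has aⱼ where attribute j ∈ Reli, else bᵢⱼ.
Initial tableau (one row per fragment):
  row 1: a1 a2 b13 b14 a5 a6
  row 2: a1 a2 a3 b24 b25 a6
  row 3: b31 a2 b33 a4 a5 b36
Rows 1 and 2 agree on A; apply A→C and equate their C entries.
Rows 1 and 2 agree on AC; apply AC→DE and equate their DE entries.
No row becomes fully distinguished — the join is lossy.

No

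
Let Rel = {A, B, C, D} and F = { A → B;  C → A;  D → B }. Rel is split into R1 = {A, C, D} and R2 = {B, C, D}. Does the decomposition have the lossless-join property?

Yes

Common attributes: R1 ∩ R2 = {C, D}.
Closure of {C, D}: C → A applies, adding A; D → B applies, adding B. So (C, D)⁺ = {A, B, C, D}.
This closure contains every attribute of R1, so R1 ∩ R2 → R1. The join is lossless.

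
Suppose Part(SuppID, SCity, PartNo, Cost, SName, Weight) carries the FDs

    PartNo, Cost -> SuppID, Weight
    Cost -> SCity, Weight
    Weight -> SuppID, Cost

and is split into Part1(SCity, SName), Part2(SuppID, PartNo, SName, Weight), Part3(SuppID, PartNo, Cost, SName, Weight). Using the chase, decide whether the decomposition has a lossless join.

No

Chase test. Columns are SuppID, SCity, PartNo, Cost, SName, Weight; row i has aⱼ where attribute j ∈ Parti, else bᵢⱼ.
Initial tableau (one row per fragment):
  row 1: b11 a2 b13 b14 a5 b16
  row 2: a1 b22 a3 b24 a5 a6
  row 3: a1 b32 a3 a4 a5 a6
Rows 2 and 3 agree on Weight; apply Weight→SuppID, Cost and equate their SuppID, Cost entries.
Rows 2 and 3 agree on Cost; apply Cost→SCity, Weight and equate their SCity, Weight entries.
No row becomes fully distinguished — the join is lossy.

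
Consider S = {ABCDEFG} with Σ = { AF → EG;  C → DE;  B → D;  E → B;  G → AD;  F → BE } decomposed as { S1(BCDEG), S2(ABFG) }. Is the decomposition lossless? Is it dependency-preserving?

Lossless test: (BG)⁺ = {ABDG}, which is a superkey of neither fragment — lossy.
Dependency preservation: the restricted closure of {AF} across the fragments never reaches {EG}, so AF → EG cannot be enforced without a join — not preserved.

lossy and not dependency-preserving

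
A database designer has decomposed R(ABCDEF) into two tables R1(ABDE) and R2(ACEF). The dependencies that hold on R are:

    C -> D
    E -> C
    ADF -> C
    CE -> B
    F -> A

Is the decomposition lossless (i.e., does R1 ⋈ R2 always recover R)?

Common attributes: R1 ∩ R2 = {AE}.
Closure of {AE}: E → C applies, adding C; CE → B applies, adding B; C → D applies, adding D. So (AE)⁺ = {ABCDE}.
This closure contains every attribute of R1, so R1 ∩ R2 → R1. The join is lossless.

Yes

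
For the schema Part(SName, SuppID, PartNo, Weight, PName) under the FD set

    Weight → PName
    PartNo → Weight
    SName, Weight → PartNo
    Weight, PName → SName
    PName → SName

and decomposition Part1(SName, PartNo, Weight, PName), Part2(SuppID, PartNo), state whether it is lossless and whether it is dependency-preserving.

Lossless test: (PartNo)⁺ = {SName, PartNo, Weight, PName}, which contains all of one fragment — lossless.
Dependency preservation: every FD's attributes lie within a single fragment, so each can be enforced locally — preserved.

lossless and dependency-preserving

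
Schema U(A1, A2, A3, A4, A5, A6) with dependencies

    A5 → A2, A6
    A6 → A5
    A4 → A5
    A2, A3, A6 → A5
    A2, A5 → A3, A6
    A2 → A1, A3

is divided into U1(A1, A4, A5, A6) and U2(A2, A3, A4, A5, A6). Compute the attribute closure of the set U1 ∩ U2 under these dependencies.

U1 ∩ U2 = {A4, A5, A6}.
A5 → A2, A6 applies, adding A2
A2, A5 → A3, A6 applies, adding A3
A2 → A1, A3 applies, adding A1
Closure: {A1, A2, A3, A4, A5, A6}.

A1, A2, A3, A4, A5, A6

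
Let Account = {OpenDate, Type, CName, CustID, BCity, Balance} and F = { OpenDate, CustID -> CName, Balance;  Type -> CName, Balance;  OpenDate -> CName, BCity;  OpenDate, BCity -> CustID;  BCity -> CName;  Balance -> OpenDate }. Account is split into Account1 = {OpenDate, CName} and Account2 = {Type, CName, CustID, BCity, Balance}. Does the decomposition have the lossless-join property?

Common attributes: Account1 ∩ Account2 = {CName}.
No dependency enlarges {CName}, so (CName)⁺ = {CName}.
The closure contains neither all of Account1 = {OpenDate, CName} nor all of Account2 = {Type, CName, CustID, BCity, Balance}, so the common attributes are not a superkey of either fragment. The join is lossy.

No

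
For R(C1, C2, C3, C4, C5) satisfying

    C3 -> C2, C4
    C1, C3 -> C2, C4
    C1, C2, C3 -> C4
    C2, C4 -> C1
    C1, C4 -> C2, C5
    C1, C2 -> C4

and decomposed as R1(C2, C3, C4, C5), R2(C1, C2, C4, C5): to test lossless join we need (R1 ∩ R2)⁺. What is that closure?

R1 ∩ R2 = {C2, C4, C5}.
C2, C4 → C1 applies, adding C1
Closure: {C1, C2, C4, C5}.

C1, C2, C4, C5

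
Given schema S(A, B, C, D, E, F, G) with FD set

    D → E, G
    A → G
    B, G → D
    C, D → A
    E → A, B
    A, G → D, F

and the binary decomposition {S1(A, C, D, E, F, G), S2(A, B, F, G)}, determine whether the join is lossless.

Yes

Common attributes: S1 ∩ S2 = {A, F, G}.
Closure of {A, F, G}: A, G → D, F applies, adding D; D → E, G applies, adding E; E → A, B applies, adding B. So (A, F, G)⁺ = {A, B, D, E, F, G}.
This closure contains every attribute of S2, so S1 ∩ S2 → S2. The join is lossless.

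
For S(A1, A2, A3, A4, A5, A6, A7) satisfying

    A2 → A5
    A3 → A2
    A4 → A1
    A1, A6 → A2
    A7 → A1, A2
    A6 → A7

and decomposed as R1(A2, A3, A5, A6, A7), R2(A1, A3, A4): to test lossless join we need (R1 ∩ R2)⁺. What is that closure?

R1 ∩ R2 = {A3}.
A3 → A2 applies, adding A2
A2 → A5 applies, adding A5
Closure: {A2, A3, A5}.

A2, A3, A5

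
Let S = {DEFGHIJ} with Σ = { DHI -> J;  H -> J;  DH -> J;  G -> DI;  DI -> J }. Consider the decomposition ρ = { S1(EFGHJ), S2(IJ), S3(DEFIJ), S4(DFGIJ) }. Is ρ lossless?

Chase test. Columns are DEFGHIJ; row i has aⱼ where attribute j ∈ Si, else bᵢⱼ.
Initial tableau (one row per fragment):
  row 1: b11 a2 a3 a4 a5 b16 a7
  row 2: b21 b22 b23 b24 b25 a6 a7
  row 3: a1 a2 a3 b34 b35 a6 a7
  row 4: a1 b42 a3 a4 b45 a6 a7
Rows 1 and 4 agree on G; apply G→DI and equate their DI entries.
Row 1 is now all distinguished symbols — the join is lossless.

Yes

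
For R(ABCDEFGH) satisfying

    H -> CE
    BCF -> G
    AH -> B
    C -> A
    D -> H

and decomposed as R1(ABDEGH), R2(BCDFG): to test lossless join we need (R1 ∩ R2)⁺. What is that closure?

R1 ∩ R2 = {BDG}.
D → H applies, adding H
H → CE applies, adding CE
C → A applies, adding A
Closure: {ABCDEGH}.

ABCDEGH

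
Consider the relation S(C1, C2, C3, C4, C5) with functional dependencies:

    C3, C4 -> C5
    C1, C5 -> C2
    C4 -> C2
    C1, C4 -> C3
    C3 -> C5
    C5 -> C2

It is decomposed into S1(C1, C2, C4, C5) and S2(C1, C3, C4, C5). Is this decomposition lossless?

Yes

Common attributes: S1 ∩ S2 = {C1, C4, C5}.
Closure of {C1, C4, C5}: C1, C5 → C2 applies, adding C2; C1, C4 → C3 applies, adding C3. So (C1, C4, C5)⁺ = {C1, C2, C3, C4, C5}.
This closure contains every attribute of S1, so S1 ∩ S2 → S1. The join is lossless.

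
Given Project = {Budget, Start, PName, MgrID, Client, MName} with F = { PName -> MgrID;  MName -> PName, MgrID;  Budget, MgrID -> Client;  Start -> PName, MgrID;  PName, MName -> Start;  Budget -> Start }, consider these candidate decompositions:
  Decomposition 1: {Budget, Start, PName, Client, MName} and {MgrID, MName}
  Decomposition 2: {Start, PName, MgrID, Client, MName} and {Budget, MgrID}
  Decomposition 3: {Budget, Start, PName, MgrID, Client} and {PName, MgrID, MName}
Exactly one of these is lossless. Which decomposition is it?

Decomposition 1: common = {MName}, closure = {Start, PName, MgrID, MName} → lossless.
Decomposition 2: common = {MgrID}, closure = {MgrID} → lossy.
Decomposition 3: common = {PName, MgrID}, closure = {PName, MgrID} → lossy.

Decomposition 1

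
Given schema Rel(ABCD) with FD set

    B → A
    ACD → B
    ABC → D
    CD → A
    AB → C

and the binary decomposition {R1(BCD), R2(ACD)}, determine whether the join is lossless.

Common attributes: R1 ∩ R2 = {CD}.
Closure of {CD}: CD → A applies, adding A; ACD → B applies, adding B. So (CD)⁺ = {ABCD}.
This closure contains every attribute of R1, so R1 ∩ R2 → R1. The join is lossless.

Yes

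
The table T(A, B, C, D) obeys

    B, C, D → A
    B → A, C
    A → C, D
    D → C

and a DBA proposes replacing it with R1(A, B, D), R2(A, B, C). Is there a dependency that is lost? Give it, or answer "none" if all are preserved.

Check D → C: no single fragment contains all of {C, D}, and the restricted closure of {D} across the fragments never reaches {C}.
B, C, D → A is preserved.
B → A, C is preserved.
A → C, D is preserved.

D → C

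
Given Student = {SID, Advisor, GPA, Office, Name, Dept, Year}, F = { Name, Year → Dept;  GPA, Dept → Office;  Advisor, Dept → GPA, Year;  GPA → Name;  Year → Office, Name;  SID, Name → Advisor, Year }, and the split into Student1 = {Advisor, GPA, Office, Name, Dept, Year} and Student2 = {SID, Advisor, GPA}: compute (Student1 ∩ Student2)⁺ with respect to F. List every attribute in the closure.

Student1 ∩ Student2 = {Advisor, GPA}.
GPA → Name applies, adding Name
Closure: {Advisor, GPA, Name}.

Advisor, GPA, Name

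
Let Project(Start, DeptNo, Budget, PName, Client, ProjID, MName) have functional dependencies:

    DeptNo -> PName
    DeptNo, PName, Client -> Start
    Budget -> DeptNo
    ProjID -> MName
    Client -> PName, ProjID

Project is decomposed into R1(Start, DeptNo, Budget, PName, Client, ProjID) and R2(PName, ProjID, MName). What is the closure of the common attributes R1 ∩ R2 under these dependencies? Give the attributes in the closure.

PName, ProjID, MName

R1 ∩ R2 = {PName, ProjID}.
ProjID → MName applies, adding MName
Closure: {PName, ProjID, MName}.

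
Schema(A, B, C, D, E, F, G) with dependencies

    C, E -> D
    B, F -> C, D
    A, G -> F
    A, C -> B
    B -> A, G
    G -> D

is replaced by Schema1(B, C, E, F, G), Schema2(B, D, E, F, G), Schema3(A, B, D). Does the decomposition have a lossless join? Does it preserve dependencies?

lossless but not dependency-preserving

Lossless test (chase): Rows 1 and 2 agree on B, F; apply B, F→C, D and equate their C, D entries. Rows 1 and 2 agree on B; apply B→A, G and equate their A, G entries. Rows 1 and 3 agree on B; apply B→A, G and equate their A, G entries. Rows 1 and 3 agree on A, G; apply A, G→F and equate their F entries. Rows 1 and 3 agree on B, F; apply B, F→C, D and equate their C, D entries. Row 1 is now all distinguished symbols — the join is lossless.
Dependency preservation: the restricted closure of {C, E} across the fragments never reaches {D}, so C, E → D cannot be enforced without a join — not preserved.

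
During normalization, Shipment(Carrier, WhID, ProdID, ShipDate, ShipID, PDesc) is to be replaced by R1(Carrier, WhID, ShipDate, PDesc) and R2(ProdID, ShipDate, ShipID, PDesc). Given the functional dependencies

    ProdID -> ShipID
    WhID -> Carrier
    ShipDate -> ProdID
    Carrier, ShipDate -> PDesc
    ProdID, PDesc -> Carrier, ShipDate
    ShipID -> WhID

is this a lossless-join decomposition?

Common attributes: R1 ∩ R2 = {ShipDate, PDesc}.
Closure of {ShipDate, PDesc}: ShipDate → ProdID applies, adding ProdID; ProdID, PDesc → Carrier, ShipDate applies, adding Carrier; ProdID → ShipID applies, adding ShipID; ShipID → WhID applies, adding WhID. So (ShipDate, PDesc)⁺ = {Carrier, WhID, ProdID, ShipDate, ShipID, PDesc}.
This closure contains every attribute of R1, so R1 ∩ R2 → R1. The join is lossless.

Yes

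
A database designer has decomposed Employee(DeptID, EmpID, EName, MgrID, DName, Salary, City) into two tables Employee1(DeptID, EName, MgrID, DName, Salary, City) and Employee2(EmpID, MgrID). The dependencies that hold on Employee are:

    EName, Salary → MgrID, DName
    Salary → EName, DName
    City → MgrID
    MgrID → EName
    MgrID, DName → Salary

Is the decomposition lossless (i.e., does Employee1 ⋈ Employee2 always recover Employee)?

Common attributes: Employee1 ∩ Employee2 = {MgrID}.
Closure of {MgrID}: MgrID → EName applies, adding EName. So (MgrID)⁺ = {EName, MgrID}.
The closure contains neither all of Employee1 = {DeptID, EName, MgrID, DName, Salary, City} nor all of Employee2 = {EmpID, MgrID}, so the common attributes are not a superkey of either fragment. The join is lossy.

No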